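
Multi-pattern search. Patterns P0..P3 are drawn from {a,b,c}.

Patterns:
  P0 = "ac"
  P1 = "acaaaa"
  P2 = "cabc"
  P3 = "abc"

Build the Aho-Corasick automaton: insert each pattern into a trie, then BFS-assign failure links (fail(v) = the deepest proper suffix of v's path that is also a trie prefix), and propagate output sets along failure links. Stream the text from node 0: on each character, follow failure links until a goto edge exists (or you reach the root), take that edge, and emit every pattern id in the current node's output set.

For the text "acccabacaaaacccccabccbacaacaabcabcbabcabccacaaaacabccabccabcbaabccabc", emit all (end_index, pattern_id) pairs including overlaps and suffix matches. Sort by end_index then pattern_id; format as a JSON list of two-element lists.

Build automaton:
Trie (insert patterns):
  0='ε' goto a→1 c→7
  1='a' goto b→11 c→2
  2='ac' goto a→3  [P0 ends]
  3='aca' goto a→4
  4='acaa' goto a→5
  5='acaaa' goto a→6
  6='acaaaa' goto ·  [P1 ends]
  7='c' goto a→8
  8='ca' goto b→9
  9='cab' goto c→10
  10='cabc' goto ·  [P2 ends]
  11='ab' goto c→12
  12='abc' goto ·  [P3 ends]

Failure links (BFS by depth):
  fail(1) 'a': from fail(0)=0 chase 'a': 0 ⇒ 0;  out=∅∪out(0)=∅
  fail(7) 'c': from fail(0)=0 chase 'c': 0 ⇒ 0;  out=∅∪out(0)=∅
  fail(2) 'ac': from fail(1)=0 chase 'c': 0 ⇒ 7;  out={0}∪out(7)={0}
  fail(8) 'ca': from fail(7)=0 chase 'a': 0 ⇒ 1;  out=∅∪out(1)=∅
  fail(11) 'ab': from fail(1)=0 chase 'b': 0 ⇒ 0;  out=∅∪out(0)=∅
  fail(3) 'aca': from fail(2)=7 chase 'a': 7 ⇒ 8;  out=∅∪out(8)=∅
  fail(9) 'cab': from fail(8)=1 chase 'b': 1 ⇒ 11;  out=∅∪out(11)=∅
  fail(12) 'abc': from fail(11)=0 chase 'c': 0 ⇒ 7;  out={3}∪out(7)={3}
  fail(4) 'acaa': from fail(3)=8 chase 'a': 8→1→0 ⇒ 1;  out=∅∪out(1)=∅
  fail(10) 'cabc': from fail(9)=11 chase 'c': 11 ⇒ 12;  out={2}∪out(12)={2,3}
  fail(5) 'acaaa': from fail(4)=1 chase 'a': 1→0 ⇒ 1;  out=∅∪out(1)=∅
  fail(6) 'acaaaa': from fail(5)=1 chase 'a': 1→0 ⇒ 1;  out={1}∪out(1)={1}

Run:
[0] read 'a'  n0⇒n1
[1] read 'c'  n1⇒n2  emit P0@[0:1]
[2] read 'c'  n2⇒n7 (fail-walked)
[3] read 'c'  n7⇒n7 (fail-walked)
[4] read 'a'  n7⇒n8
[5] read 'b'  n8⇒n9
[6] read 'a'  n9⇒n1 (fail-walked)
[7] read 'c'  n1⇒n2  emit P0@[6:7]
[8] read 'a'  n2⇒n3
[9] read 'a'  n3⇒n4
[10] read 'a'  n4⇒n5
[11] read 'a'  n5⇒n6  emit P1@[6:11]
[12] read 'c'  n6⇒n2 (fail-walked)  emit P0@[11:12]
[13] read 'c'  n2⇒n7 (fail-walked)
[14] read 'c'  n7⇒n7 (fail-walked)
[15] read 'c'  n7⇒n7 (fail-walked)
[16] read 'c'  n7⇒n7 (fail-walked)
[17] read 'a'  n7⇒n8
[18] read 'b'  n8⇒n9
[19] read 'c'  n9⇒n10  emit P2@[16:19],P3@[17:19]
[20] read 'c'  n10⇒n7 (fail-walked)
[21] read 'b'  n7⇒n0 (fail-walked)
[22] read 'a'  n0⇒n1
[23] read 'c'  n1⇒n2  emit P0@[22:23]
[24] read 'a'  n2⇒n3
[25] read 'a'  n3⇒n4
[26] read 'c'  n4⇒n2 (fail-walked)  emit P0@[25:26]
[27] read 'a'  n2⇒n3
[28] read 'a'  n3⇒n4
[29] read 'b'  n4⇒n11 (fail-walked)
[30] read 'c'  n11⇒n12  emit P3@[28:30]
[31] read 'a'  n12⇒n8 (fail-walked)
[32] read 'b'  n8⇒n9
[33] read 'c'  n9⇒n10  emit P2@[30:33],P3@[31:33]
[34] read 'b'  n10⇒n0 (fail-walked)
[35] read 'a'  n0⇒n1
[36] read 'b'  n1⇒n11
[37] read 'c'  n11⇒n12  emit P3@[35:37]
[38] read 'a'  n12⇒n8 (fail-walked)
[39] read 'b'  n8⇒n9
[40] read 'c'  n9⇒n10  emit P2@[37:40],P3@[38:40]
[41] read 'c'  n10⇒n7 (fail-walked)
[42] read 'a'  n7⇒n8
[43] read 'c'  n8⇒n2 (fail-walked)  emit P0@[42:43]
[44] read 'a'  n2⇒n3
[45] read 'a'  n3⇒n4
[46] read 'a'  n4⇒n5
[47] read 'a'  n5⇒n6  emit P1@[42:47]
[48] read 'c'  n6⇒n2 (fail-walked)  emit P0@[47:48]
[49] read 'a'  n2⇒n3
[50] read 'b'  n3⇒n9 (fail-walked)
[51] read 'c'  n9⇒n10  emit P2@[48:51],P3@[49:51]
[52] read 'c'  n10⇒n7 (fail-walked)
[53] read 'a'  n7⇒n8
[54] read 'b'  n8⇒n9
[55] read 'c'  n9⇒n10  emit P2@[52:55],P3@[53:55]
[56] read 'c'  n10⇒n7 (fail-walked)
[57] read 'a'  n7⇒n8
[58] read 'b'  n8⇒n9
[59] read 'c'  n9⇒n10  emit P2@[56:59],P3@[57:59]
[60] read 'b'  n10⇒n0 (fail-walked)
[61] read 'a'  n0⇒n1
[62] read 'a'  n1⇒n1 (fail-walked)
[63] read 'b'  n1⇒n11
[64] read 'c'  n11⇒n12  emit P3@[62:64]
[65] read 'c'  n12⇒n7 (fail-walked)
[66] read 'a'  n7⇒n8
[67] read 'b'  n8⇒n9
[68] read 'c'  n9⇒n10  emit P2@[65:68],P3@[66:68]

Matches: [[1,0],[7,0],[11,1],[12,0],[19,2],[19,3],[23,0],[26,0],[30,3],[33,2],[33,3],[37,3],[40,2],[40,3],[43,0],[47,1],[48,0],[51,2],[51,3],[55,2],[55,3],[59,2],[59,3],[64,3],[68,2],[68,3]]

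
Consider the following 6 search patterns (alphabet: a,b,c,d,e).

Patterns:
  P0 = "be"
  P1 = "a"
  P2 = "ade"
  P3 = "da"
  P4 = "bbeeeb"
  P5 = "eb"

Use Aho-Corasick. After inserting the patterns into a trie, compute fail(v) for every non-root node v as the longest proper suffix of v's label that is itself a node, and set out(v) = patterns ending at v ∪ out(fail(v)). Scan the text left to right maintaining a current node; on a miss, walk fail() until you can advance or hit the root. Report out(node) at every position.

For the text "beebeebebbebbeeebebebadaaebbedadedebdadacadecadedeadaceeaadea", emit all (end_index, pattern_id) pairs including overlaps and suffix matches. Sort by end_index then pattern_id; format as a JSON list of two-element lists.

Build automaton:
Trie (insert patterns):
  0='ε' goto a→3 b→1 d→6 e→13
  1='b' goto b→8 e→2
  2='be' goto ·  ←P0
  3='a' goto d→4  ←P1
  4='ad' goto e→5
  5='ade' goto ·  ←P2
  6='d' goto a→7
  7='da' goto ·  ←P3
  8='bb' goto e→9
  9='bbe' goto e→10
  10='bbee' goto e→11
  11='bbeee' goto b→12
  12='bbeeeb' goto ·  ←P4
  13='e' goto b→14
  14='eb' goto ·  ←P5

Failure links (BFS by depth):
  fail(1) 'b': from fail(0)=0 chase 'b': 0 ⇒ 0;  out=∅∪out(0)=∅
  fail(3) 'a': from fail(0)=0 chase 'a': 0 ⇒ 0;  out={1}∪out(0)={1}
  fail(6) 'd': from fail(0)=0 chase 'd': 0 ⇒ 0;  out=∅∪out(0)=∅
  fail(13) 'e': from fail(0)=0 chase 'e': 0 ⇒ 0;  out=∅∪out(0)=∅
  fail(2) 'be': from fail(1)=0 chase 'e': 0 ⇒ 13;  out={0}∪out(13)={0}
  fail(4) 'ad': from fail(3)=0 chase 'd': 0 ⇒ 6;  out=∅∪out(6)=∅
  fail(7) 'da': from fail(6)=0 chase 'a': 0 ⇒ 3;  out={3}∪out(3)={1,3}
  fail(8) 'bb': from fail(1)=0 chase 'b': 0 ⇒ 1;  out=∅∪out(1)=∅
  fail(14) 'eb': from fail(13)=0 chase 'b': 0 ⇒ 1;  out={5}∪out(1)={5}
  fail(5) 'ade': from fail(4)=6 chase 'e': 6→0 ⇒ 13;  out={2}∪out(13)={2}
  fail(9) 'bbe': from fail(8)=1 chase 'e': 1 ⇒ 2;  out=∅∪out(2)={0}
  fail(10) 'bbee': from fail(9)=2 chase 'e': 2→13→0 ⇒ 13;  out=∅∪out(13)=∅
  fail(11) 'bbeee': from fail(10)=13 chase 'e': 13→0 ⇒ 13;  out=∅∪out(13)=∅
  fail(12) 'bbeeeb': from fail(11)=13 chase 'b': 13 ⇒ 14;  out={4}∪out(14)={4,5}

Run:
pos 0 'b': at 1
pos 1 'e': at 2  emit P0@[0:1]
pos 2 'e': at 13 (via fail)
pos 3 'b': at 14  emit P5@[2:3]
pos 4 'e': at 2 (via fail)  emit P0@[3:4]
pos 5 'e': at 13 (via fail)
pos 6 'b': at 14  emit P5@[5:6]
pos 7 'e': at 2 (via fail)  emit P0@[6:7]
pos 8 'b': at 14 (via fail)  emit P5@[7:8]
pos 9 'b': at 8 (via fail)
pos 10 'e': at 9  emit P0@[9:10]
pos 11 'b': at 14 (via fail)  emit P5@[10:11]
pos 12 'b': at 8 (via fail)
pos 13 'e': at 9  emit P0@[12:13]
pos 14 'e': at 10
pos 15 'e': at 11
pos 16 'b': at 12  emit P4@[11:16],P5@[15:16]
pos 17 'e': at 2 (via fail)  emit P0@[16:17]
pos 18 'b': at 14 (via fail)  emit P5@[17:18]
pos 19 'e': at 2 (via fail)  emit P0@[18:19]
pos 20 'b': at 14 (via fail)  emit P5@[19:20]
pos 21 'a': at 3 (via fail)  emit P1@[21:21]
pos 22 'd': at 4
pos 23 'a': at 7 (via fail)  emit P1@[23:23],P3@[22:23]
pos 24 'a': at 3 (via fail)  emit P1@[24:24]
pos 25 'e': at 13 (via fail)
pos 26 'b': at 14  emit P5@[25:26]
pos 27 'b': at 8 (via fail)
pos 28 'e': at 9  emit P0@[27:28]
pos 29 'd': at 6 (via fail)
pos 30 'a': at 7  emit P1@[30:30],P3@[29:30]
pos 31 'd': at 4 (via fail)
pos 32 'e': at 5  emit P2@[30:32]
pos 33 'd': at 6 (via fail)
pos 34 'e': at 13 (via fail)
pos 35 'b': at 14  emit P5@[34:35]
pos 36 'd': at 6 (via fail)
pos 37 'a': at 7  emit P1@[37:37],P3@[36:37]
pos 38 'd': at 4 (via fail)
pos 39 'a': at 7 (via fail)  emit P1@[39:39],P3@[38:39]
pos 40 'c': at 0 (via fail)
pos 41 'a': at 3  emit P1@[41:41]
pos 42 'd': at 4
pos 43 'e': at 5  emit P2@[41:43]
pos 44 'c': at 0 (via fail)
pos 45 'a': at 3  emit P1@[45:45]
pos 46 'd': at 4
pos 47 'e': at 5  emit P2@[45:47]
pos 48 'd': at 6 (via fail)
pos 49 'e': at 13 (via fail)
pos 50 'a': at 3 (via fail)  emit P1@[50:50]
pos 51 'd': at 4
pos 52 'a': at 7 (via fail)  emit P1@[52:52],P3@[51:52]
pos 53 'c': at 0 (via fail)
pos 54 'e': at 13
pos 55 'e': at 13 (via fail)
pos 56 'a': at 3 (via fail)  emit P1@[56:56]
pos 57 'a': at 3 (via fail)  emit P1@[57:57]
pos 58 'd': at 4
pos 59 'e': at 5  emit P2@[57:59]
pos 60 'a': at 3 (via fail)  emit P1@[60:60]

Matches: [[1,0],[3,5],[4,0],[6,5],[7,0],[8,5],[10,0],[11,5],[13,0],[16,4],[16,5],[17,0],[18,5],[19,0],[20,5],[21,1],[23,1],[23,3],[24,1],[26,5],[28,0],[30,1],[30,3],[32,2],[35,5],[37,1],[37,3],[39,1],[39,3],[41,1],[43,2],[45,1],[47,2],[50,1],[52,1],[52,3],[56,1],[57,1],[59,2],[60,1]]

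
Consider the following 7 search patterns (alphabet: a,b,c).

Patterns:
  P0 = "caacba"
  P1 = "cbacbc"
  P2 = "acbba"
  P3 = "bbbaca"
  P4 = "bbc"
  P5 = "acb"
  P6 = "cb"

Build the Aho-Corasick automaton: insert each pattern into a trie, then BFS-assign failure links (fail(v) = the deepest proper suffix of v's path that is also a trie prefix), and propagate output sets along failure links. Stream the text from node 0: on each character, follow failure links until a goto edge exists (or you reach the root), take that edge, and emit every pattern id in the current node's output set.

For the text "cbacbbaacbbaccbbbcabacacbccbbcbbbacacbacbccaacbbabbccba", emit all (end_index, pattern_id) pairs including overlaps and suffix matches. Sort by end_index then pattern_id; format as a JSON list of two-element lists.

Build:
Trie (insert patterns):
  n0 'ε': a→12 b→17 c→1
  n1 'c': a→2 b→7
  n2 'ca': a→3
  n3 'caa': c→4
  n4 'caac': b→5
  n5 'caacb': a→6
  n6 'caacba': ·  [P0 ends]
  n7 'cb': a→8  [P6 ends]
  n8 'cba': c→9
  n9 'cbac': b→10
  n10 'cbacb': c→11
  n11 'cbacbc': ·  [P1 ends]
  n12 'a': c→13
  n13 'ac': b→14
  n14 'acb': b→15  [P5 ends]
  n15 'acbb': a→16
  n16 'acbba': ·  [P2 ends]
  n17 'b': b→18
  n18 'bb': b→19 c→23
  n19 'bbb': a→20
  n20 'bbba': c→21
  n21 'bbbac': a→22
  n22 'bbbaca': ·  [P3 ends]
  n23 'bbc': ·  [P4 ends]

BFS fail/out derivation:
  fail(1) 'c': from fail(0)=0 chase 'c': 0 ⇒ 0;  out=∅∪out(0)=∅
  fail(12) 'a': from fail(0)=0 chase 'a': 0 ⇒ 0;  out=∅∪out(0)=∅
  fail(17) 'b': from fail(0)=0 chase 'b': 0 ⇒ 0;  out=∅∪out(0)=∅
  fail(2) 'ca': from fail(1)=0 chase 'a': 0 ⇒ 12;  out=∅∪out(12)=∅
  fail(7) 'cb': from fail(1)=0 chase 'b': 0 ⇒ 17;  out={6}∪out(17)={6}
  fail(13) 'ac': from fail(12)=0 chase 'c': 0 ⇒ 1;  out=∅∪out(1)=∅
  fail(18) 'bb': from fail(17)=0 chase 'b': 0 ⇒ 17;  out=∅∪out(17)=∅
  fail(3) 'caa': from fail(2)=12 chase 'a': 12→0 ⇒ 12;  out=∅∪out(12)=∅
  fail(8) 'cba': from fail(7)=17 chase 'a': 17→0 ⇒ 12;  out=∅∪out(12)=∅
  fail(14) 'acb': from fail(13)=1 chase 'b': 1 ⇒ 7;  out={5}∪out(7)={5,6}
  fail(19) 'bbb': from fail(18)=17 chase 'b': 17 ⇒ 18;  out=∅∪out(18)=∅
  fail(23) 'bbc': from fail(18)=17 chase 'c': 17→0 ⇒ 1;  out={4}∪out(1)={4}
  fail(4) 'caac': from fail(3)=12 chase 'c': 12 ⇒ 13;  out=∅∪out(13)=∅
  fail(9) 'cbac': from fail(8)=12 chase 'c': 12 ⇒ 13;  out=∅∪out(13)=∅
  fail(15) 'acbb': from fail(14)=7 chase 'b': 7→17 ⇒ 18;  out=∅∪out(18)=∅
  fail(20) 'bbba': from fail(19)=18 chase 'a': 18→17→0 ⇒ 12;  out=∅∪out(12)=∅
  fail(5) 'caacb': from fail(4)=13 chase 'b': 13 ⇒ 14;  out=∅∪out(14)={5,6}
  fail(10) 'cbacb': from fail(9)=13 chase 'b': 13 ⇒ 14;  out=∅∪out(14)={5,6}
  fail(16) 'acbba': from fail(15)=18 chase 'a': 18→17→0 ⇒ 12;  out={2}∪out(12)={2}
  fail(21) 'bbbac': from fail(20)=12 chase 'c': 12 ⇒ 13;  out=∅∪out(13)=∅
  fail(6) 'caacba': from fail(5)=14 chase 'a': 14→7 ⇒ 8;  out={0}∪out(8)={0}
  fail(11) 'cbacbc': from fail(10)=14 chase 'c': 14→7→17→0 ⇒ 1;  out={1}∪out(1)={1}
  fail(22) 'bbbaca': from fail(21)=13 chase 'a': 13→1 ⇒ 2;  out={3}∪out(2)={3}

Scan:
pos 0 'c': at 1
pos 1 'b': at 7  ** P6@[0:1]
pos 2 'a': at 8
pos 3 'c': at 9
pos 4 'b': at 10  ** P5@[2:4],P6@[3:4]
pos 5 'b': at 15 (via fail)
pos 6 'a': at 16  ** P2@[2:6]
pos 7 'a': at 12 (via fail)
pos 8 'c': at 13
pos 9 'b': at 14  ** P5@[7:9],P6@[8:9]
pos 10 'b': at 15
pos 11 'a': at 16  ** P2@[7:11]
pos 12 'c': at 13 (via fail)
pos 13 'c': at 1 (via fail)
pos 14 'b': at 7  ** P6@[13:14]
pos 15 'b': at 18 (via fail)
pos 16 'b': at 19
pos 17 'c': at 23 (via fail)  ** P4@[15:17]
pos 18 'a': at 2 (via fail)
pos 19 'b': at 17 (via fail)
pos 20 'a': at 12 (via fail)
pos 21 'c': at 13
pos 22 'a': at 2 (via fail)
pos 23 'c': at 13 (via fail)
pos 24 'b': at 14  ** P5@[22:24],P6@[23:24]
pos 25 'c': at 1 (via fail)
pos 26 'c': at 1 (via fail)
pos 27 'b': at 7  ** P6@[26:27]
pos 28 'b': at 18 (via fail)
pos 29 'c': at 23  ** P4@[27:29]
pos 30 'b': at 7 (via fail)  ** P6@[29:30]
pos 31 'b': at 18 (via fail)
pos 32 'b': at 19
pos 33 'a': at 20
pos 34 'c': at 21
pos 35 'a': at 22  ** P3@[30:35]
pos 36 'c': at 13 (via fail)
pos 37 'b': at 14  ** P5@[35:37],P6@[36:37]
pos 38 'a': at 8 (via fail)
pos 39 'c': at 9
pos 40 'b': at 10  ** P5@[38:40],P6@[39:40]
pos 41 'c': at 11  ** P1@[36:41]
pos 42 'c': at 1 (via fail)
pos 43 'a': at 2
pos 44 'a': at 3
pos 45 'c': at 4
pos 46 'b': at 5  ** P5@[44:46],P6@[45:46]
pos 47 'b': at 15 (via fail)
pos 48 'a': at 16  ** P2@[44:48]
pos 49 'b': at 17 (via fail)
pos 50 'b': at 18
pos 51 'c': at 23  ** P4@[49:51]
pos 52 'c': at 1 (via fail)
pos 53 'b': at 7  ** P6@[52:53]
pos 54 'a': at 8

Matches: [[1,6],[4,5],[4,6],[6,2],[9,5],[9,6],[11,2],[14,6],[17,4],[24,5],[24,6],[27,6],[29,4],[30,6],[35,3],[37,5],[37,6],[40,5],[40,6],[41,1],[46,5],[46,6],[48,2],[51,4],[53,6]]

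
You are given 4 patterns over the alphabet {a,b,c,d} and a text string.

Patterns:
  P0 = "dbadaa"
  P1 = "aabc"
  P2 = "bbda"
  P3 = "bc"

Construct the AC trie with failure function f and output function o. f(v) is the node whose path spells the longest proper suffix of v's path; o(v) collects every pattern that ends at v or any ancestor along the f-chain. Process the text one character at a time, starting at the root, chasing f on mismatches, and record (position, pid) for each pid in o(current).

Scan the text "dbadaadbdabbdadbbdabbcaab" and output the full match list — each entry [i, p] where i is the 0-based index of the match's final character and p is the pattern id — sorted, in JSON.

Build:
Trie nodes:
  n0 'ε': a→7 b→11 d→1
  n1 'd': b→2
  n2 'db': a→3
  n3 'dba': d→4
  n4 'dbad': a→5
  n5 'dbada': a→6
  n6 'dbadaa': ·  ←P0
  n7 'a': a→8
  n8 'aa': b→9
  n9 'aab': c→10
  n10 'aabc': ·  ←P1
  n11 'b': b→12 c→15
  n12 'bb': d→13
  n13 'bbd': a→14
  n14 'bbda': ·  ←P2
  n15 'bc': ·  ←P3

BFS fail/out derivation:
  fail(1) 'd': from fail(0)=0 chase 'd': 0 ⇒ 0;  out=∅∪out(0)=∅
  fail(7) 'a': from fail(0)=0 chase 'a': 0 ⇒ 0;  out=∅∪out(0)=∅
  fail(11) 'b': from fail(0)=0 chase 'b': 0 ⇒ 0;  out=∅∪out(0)=∅
  fail(2) 'db': from fail(1)=0 chase 'b': 0 ⇒ 11;  out=∅∪out(11)=∅
  fail(8) 'aa': from fail(7)=0 chase 'a': 0 ⇒ 7;  out=∅∪out(7)=∅
  fail(12) 'bb': from fail(11)=0 chase 'b': 0 ⇒ 11;  out=∅∪out(11)=∅
  fail(15) 'bc': from fail(11)=0 chase 'c': 0 ⇒ 0;  out={3}∪out(0)={3}
  fail(3) 'dba': from fail(2)=11 chase 'a': 11→0 ⇒ 7;  out=∅∪out(7)=∅
  fail(9) 'aab': from fail(8)=7 chase 'b': 7→0 ⇒ 11;  out=∅∪out(11)=∅
  fail(13) 'bbd': from fail(12)=11 chase 'd': 11→0 ⇒ 1;  out=∅∪out(1)=∅
  fail(4) 'dbad': from fail(3)=7 chase 'd': 7→0 ⇒ 1;  out=∅∪out(1)=∅
  fail(10) 'aabc': from fail(9)=11 chase 'c': 11 ⇒ 15;  out={1}∪out(15)={1,3}
  fail(14) 'bbda': from fail(13)=1 chase 'a': 1→0 ⇒ 7;  out={2}∪out(7)={2}
  fail(5) 'dbada': from fail(4)=1 chase 'a': 1→0 ⇒ 7;  out=∅∪out(7)=∅
  fail(6) 'dbadaa': from fail(5)=7 chase 'a': 7 ⇒ 8;  out={0}∪out(8)={0}

Run:
i=0 'd': node 0→1
i=1 'b': node 1→2
i=2 'a': node 2→3
i=3 'd': node 3→4
i=4 'a': node 4→5
i=5 'a': node 5→6  ** P0@[0:5]
i=6 'd': node 6→1 ·f
i=7 'b': node 1→2
i=8 'd': node 2→1 ·f
i=9 'a': node 1→7 ·f
i=10 'b': node 7→11 ·f
i=11 'b': node 11→12
i=12 'd': node 12→13
i=13 'a': node 13→14  ** P2@[10:13]
i=14 'd': node 14→1 ·f
i=15 'b': node 1→2
i=16 'b': node 2→12 ·f
i=17 'd': node 12→13
i=18 'a': node 13→14  ** P2@[15:18]
i=19 'b': node 14→11 ·f
i=20 'b': node 11→12
i=21 'c': node 12→15 ·f  ** P3@[20:21]
i=22 'a': node 15→7 ·f
i=23 'a': node 7→8
i=24 'b': node 8→9

Matches: [[5,0],[13,2],[18,2],[21,3]]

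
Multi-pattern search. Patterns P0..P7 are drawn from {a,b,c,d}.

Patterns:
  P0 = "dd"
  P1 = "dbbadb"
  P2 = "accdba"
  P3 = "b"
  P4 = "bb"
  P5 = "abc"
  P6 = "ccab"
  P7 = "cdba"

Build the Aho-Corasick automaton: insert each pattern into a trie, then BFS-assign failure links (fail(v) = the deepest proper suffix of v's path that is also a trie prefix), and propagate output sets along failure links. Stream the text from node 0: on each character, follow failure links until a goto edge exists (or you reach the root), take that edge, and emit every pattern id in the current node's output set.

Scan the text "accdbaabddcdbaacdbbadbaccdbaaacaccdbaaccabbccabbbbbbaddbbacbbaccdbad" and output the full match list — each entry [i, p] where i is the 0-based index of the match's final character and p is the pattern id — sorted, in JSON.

Build:
Trie nodes:
  0='ε' goto a→8 b→14 c→18 d→1
  1='d' goto b→3 d→2
  2='dd' goto ·  ←P0
  3='db' goto b→4
  4='dbb' goto a→5
  5='dbba' goto d→6
  6='dbbad' goto b→7
  7='dbbadb' goto ·  ←P1
  8='a' goto b→16 c→9
  9='ac' goto c→10
  10='acc' goto d→11
  11='accd' goto b→12
  12='accdb' goto a→13
  13='accdba' goto ·  ←P2
  14='b' goto b→15  ←P3
  15='bb' goto ·  ←P4
  16='ab' goto c→17
  17='abc' goto ·  ←P5
  18='c' goto c→19 d→22
  19='cc' goto a→20
  20='cca' goto b→21
  21='ccab' goto ·  ←P6
  22='cd' goto b→23
  23='cdb' goto a→24
  24='cdba' goto ·  ←P7

Failure links (BFS by depth):
  fail(1) 'd': from fail(0)=0 chase 'd': 0 ⇒ 0;  out=∅∪out(0)=∅
  fail(8) 'a': from fail(0)=0 chase 'a': 0 ⇒ 0;  out=∅∪out(0)=∅
  fail(14) 'b': from fail(0)=0 chase 'b': 0 ⇒ 0;  out={3}∪out(0)={3}
  fail(18) 'c': from fail(0)=0 chase 'c': 0 ⇒ 0;  out=∅∪out(0)=∅
  fail(2) 'dd': from fail(1)=0 chase 'd': 0 ⇒ 1;  out={0}∪out(1)={0}
  fail(3) 'db': from fail(1)=0 chase 'b': 0 ⇒ 14;  out=∅∪out(14)={3}
  fail(9) 'ac': from fail(8)=0 chase 'c': 0 ⇒ 18;  out=∅∪out(18)=∅
  fail(15) 'bb': from fail(14)=0 chase 'b': 0 ⇒ 14;  out={4}∪out(14)={3,4}
  fail(16) 'ab': from fail(8)=0 chase 'b': 0 ⇒ 14;  out=∅∪out(14)={3}
  fail(19) 'cc': from fail(18)=0 chase 'c': 0 ⇒ 18;  out=∅∪out(18)=∅
  fail(22) 'cd': from fail(18)=0 chase 'd': 0 ⇒ 1;  out=∅∪out(1)=∅
  fail(4) 'dbb': from fail(3)=14 chase 'b': 14 ⇒ 15;  out=∅∪out(15)={3,4}
  fail(10) 'acc': from fail(9)=18 chase 'c': 18 ⇒ 19;  out=∅∪out(19)=∅
  fail(17) 'abc': from fail(16)=14 chase 'c': 14→0 ⇒ 18;  out={5}∪out(18)={5}
  fail(20) 'cca': from fail(19)=18 chase 'a': 18→0 ⇒ 8;  out=∅∪out(8)=∅
  fail(23) 'cdb': from fail(22)=1 chase 'b': 1 ⇒ 3;  out=∅∪out(3)={3}
  fail(5) 'dbba': from fail(4)=15 chase 'a': 15→14→0 ⇒ 8;  out=∅∪out(8)=∅
  fail(11) 'accd': from fail(10)=19 chase 'd': 19→18 ⇒ 22;  out=∅∪out(22)=∅
  fail(21) 'ccab': from fail(20)=8 chase 'b': 8 ⇒ 16;  out={6}∪out(16)={3,6}
  fail(24) 'cdba': from fail(23)=3 chase 'a': 3→14→0 ⇒ 8;  out={7}∪out(8)={7}
  fail(6) 'dbbad': from fail(5)=8 chase 'd': 8→0 ⇒ 1;  out=∅∪out(1)=∅
  fail(12) 'accdb': from fail(11)=22 chase 'b': 22 ⇒ 23;  out=∅∪out(23)={3}
  fail(7) 'dbbadb': from fail(6)=1 chase 'b': 1 ⇒ 3;  out={1}∪out(3)={1,3}
  fail(13) 'accdba': from fail(12)=23 chase 'a': 23 ⇒ 24;  out={2}∪out(24)={2,7}

Text stream:
[0] read 'a'  n0⇒n8
[1] read 'c'  n8⇒n9
[2] read 'c'  n9⇒n10
[3] read 'd'  n10⇒n11
[4] read 'b'  n11⇒n12  emit P3@[4:4]
[5] read 'a'  n12⇒n13  emit P2@[0:5],P7@[2:5]
[6] read 'a'  n13⇒n8 ·f
[7] read 'b'  n8⇒n16  emit P3@[7:7]
[8] read 'd'  n16⇒n1 ·f
[9] read 'd'  n1⇒n2  emit P0@[8:9]
[10] read 'c'  n2⇒n18 ·f
[11] read 'd'  n18⇒n22
[12] read 'b'  n22⇒n23  emit P3@[12:12]
[13] read 'a'  n23⇒n24  emit P7@[10:13]
[14] read 'a'  n24⇒n8 ·f
[15] read 'c'  n8⇒n9
[16] read 'd'  n9⇒n22 ·f
[17] read 'b'  n22⇒n23  emit P3@[17:17]
[18] read 'b'  n23⇒n4 ·f  emit P3@[18:18],P4@[17:18]
[19] read 'a'  n4⇒n5
[20] read 'd'  n5⇒n6
[21] read 'b'  n6⇒n7  emit P1@[16:21],P3@[21:21]
[22] read 'a'  n7⇒n8 ·f
[23] read 'c'  n8⇒n9
[24] read 'c'  n9⇒n10
[25] read 'd'  n10⇒n11
[26] read 'b'  n11⇒n12  emit P3@[26:26]
[27] read 'a'  n12⇒n13  emit P2@[22:27],P7@[24:27]
[28] read 'a'  n13⇒n8 ·f
[29] read 'a'  n8⇒n8 ·f
[30] read 'c'  n8⇒n9
[31] read 'a'  n9⇒n8 ·f
[32] read 'c'  n8⇒n9
[33] read 'c'  n9⇒n10
[34] read 'd'  n10⇒n11
[35] read 'b'  n11⇒n12  emit P3@[35:35]
[36] read 'a'  n12⇒n13  emit P2@[31:36],P7@[33:36]
[37] read 'a'  n13⇒n8 ·f
[38] read 'c'  n8⇒n9
[39] read 'c'  n9⇒n10
[40] read 'a'  n10⇒n20 ·f
[41] read 'b'  n20⇒n21  emit P3@[41:41],P6@[38:41]
[42] read 'b'  n21⇒n15 ·f  emit P3@[42:42],P4@[41:42]
[43] read 'c'  n15⇒n18 ·f
[44] read 'c'  n18⇒n19
[45] read 'a'  n19⇒n20
[46] read 'b'  n20⇒n21  emit P3@[46:46],P6@[43:46]
[47] read 'b'  n21⇒n15 ·f  emit P3@[47:47],P4@[46:47]
[48] read 'b'  n15⇒n15 ·f  emit P3@[48:48],P4@[47:48]
[49] read 'b'  n15⇒n15 ·f  emit P3@[49:49],P4@[48:49]
[50] read 'b'  n15⇒n15 ·f  emit P3@[50:50],P4@[49:50]
[51] read 'b'  n15⇒n15 ·f  emit P3@[51:51],P4@[50:51]
[52] read 'a'  n15⇒n8 ·f
[53] read 'd'  n8⇒n1 ·f
[54] read 'd'  n1⇒n2  emit P0@[53:54]
[55] read 'b'  n2⇒n3 ·f  emit P3@[55:55]
[56] read 'b'  n3⇒n4  emit P3@[56:56],P4@[55:56]
[57] read 'a'  n4⇒n5
[58] read 'c'  n5⇒n9 ·f
[59] read 'b'  n9⇒n14 ·f  emit P3@[59:59]
[60] read 'b'  n14⇒n15  emit P3@[60:60],P4@[59:60]
[61] read 'a'  n15⇒n8 ·f
[62] read 'c'  n8⇒n9
[63] read 'c'  n9⇒n10
[64] read 'd'  n10⇒n11
[65] read 'b'  n11⇒n12  emit P3@[65:65]
[66] read 'a'  n12⇒n13  emit P2@[61:66],P7@[63:66]
[67] read 'd'  n13⇒n1 ·f

All matches (sorted): [[4,3],[5,2],[5,7],[7,3],[9,0],[12,3],[13,7],[17,3],[18,3],[18,4],[21,1],[21,3],[26,3],[27,2],[27,7],[35,3],[36,2],[36,7],[41,3],[41,6],[42,3],[42,4],[46,3],[46,6],[47,3],[47,4],[48,3],[48,4],[49,3],[49,4],[50,3],[50,4],[51,3],[51,4],[54,0],[55,3],[56,3],[56,4],[59,3],[60,3],[60,4],[65,3],[66,2],[66,7]]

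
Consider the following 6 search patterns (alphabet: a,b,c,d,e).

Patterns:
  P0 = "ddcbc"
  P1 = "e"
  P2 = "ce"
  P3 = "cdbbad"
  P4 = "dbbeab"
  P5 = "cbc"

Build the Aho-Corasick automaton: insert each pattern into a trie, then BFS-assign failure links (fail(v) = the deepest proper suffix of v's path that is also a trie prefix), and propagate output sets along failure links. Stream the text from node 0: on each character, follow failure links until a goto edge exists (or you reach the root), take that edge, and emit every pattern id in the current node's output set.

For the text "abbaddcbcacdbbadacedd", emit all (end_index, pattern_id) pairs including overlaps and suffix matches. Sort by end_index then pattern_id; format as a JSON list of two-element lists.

Build automaton:
Trie nodes:
  n0 'ε': c→7 d→1 e→6
  n1 'd': b→14 d→2
  n2 'dd': c→3
  n3 'ddc': b→4
  n4 'ddcb': c→5
  n5 'ddcbc': ·  ←P0
  n6 'e': ·  ←P1
  n7 'c': b→19 d→9 e→8
  n8 'ce': ·  ←P2
  n9 'cd': b→10
  n10 'cdb': b→11
  n11 'cdbb': a→12
  n12 'cdbba': d→13
  n13 'cdbbad': ·  ←P3
  n14 'db': b→15
  n15 'dbb': e→16
  n16 'dbbe': a→17
  n17 'dbbea': b→18
  n18 'dbbeab': ·  ←P4
  n19 'cb': c→20
  n20 'cbc': ·  ←P5

Failure links (BFS by depth):
  n1('d'): parent n0 fail=0; on 'd' 0 → fail=0;  out ∅∪∅=∅
  n6('e'): parent n0 fail=0; on 'e' 0 → fail=0;  out {1}∪∅={1}
  n7('c'): parent n0 fail=0; on 'c' 0 → fail=0;  out ∅∪∅=∅
  n2('dd'): parent n1 fail=0; on 'd' 0 → fail=1;  out ∅∪∅=∅
  n8('ce'): parent n7 fail=0; on 'e' 0 → fail=6;  out {2}∪{1}={1,2}
  n9('cd'): parent n7 fail=0; on 'd' 0 → fail=1;  out ∅∪∅=∅
  n14('db'): parent n1 fail=0; on 'b' 0 → fail=0;  out ∅∪∅=∅
  n19('cb'): parent n7 fail=0; on 'b' 0 → fail=0;  out ∅∪∅=∅
  n3('ddc'): parent n2 fail=1; on 'c' 1→0 → fail=7;  out ∅∪∅=∅
  n10('cdb'): parent n9 fail=1; on 'b' 1 → fail=14;  out ∅∪∅=∅
  n15('dbb'): parent n14 fail=0; on 'b' 0 → fail=0;  out ∅∪∅=∅
  n20('cbc'): parent n19 fail=0; on 'c' 0 → fail=7;  out {5}∪∅={5}
  n4('ddcb'): parent n3 fail=7; on 'b' 7 → fail=19;  out ∅∪∅=∅
  n11('cdbb'): parent n10 fail=14; on 'b' 14 → fail=15;  out ∅∪∅=∅
  n16('dbbe'): parent n15 fail=0; on 'e' 0 → fail=6;  out ∅∪{1}={1}
  n5('ddcbc'): parent n4 fail=19; on 'c' 19 → fail=20;  out {0}∪{5}={0,5}
  n12('cdbba'): parent n11 fail=15; on 'a' 15→0 → fail=0;  out ∅∪∅=∅
  n17('dbbea'): parent n16 fail=6; on 'a' 6→0 → fail=0;  out ∅∪∅=∅
  n13('cdbbad'): parent n12 fail=0; on 'd' 0 → fail=1;  out {3}∪∅={3}
  n18('dbbeab'): parent n17 fail=0; on 'b' 0 → fail=0;  out {4}∪∅={4}

Text stream:
i=0 'a': node 0→0
i=1 'b': node 0→0
i=2 'b': node 0→0
i=3 'a': node 0→0
i=4 'd': node 0→1
i=5 'd': node 1→2
i=6 'c': node 2→3
i=7 'b': node 3→4
i=8 'c': node 4→5  ** P0@[4:8],P5@[6:8]
i=9 'a': node 5→0 (via fail)
i=10 'c': node 0→7
i=11 'd': node 7→9
i=12 'b': node 9→10
i=13 'b': node 10→11
i=14 'a': node 11→12
i=15 'd': node 12→13  ** P3@[10:15]
i=16 'a': node 13→0 (via fail)
i=17 'c': node 0→7
i=18 'e': node 7→8  ** P1@[18:18],P2@[17:18]
i=19 'd': node 8→1 (via fail)
i=20 'd': node 1→2

Matches: [[8,0],[8,5],[15,3],[18,1],[18,2]]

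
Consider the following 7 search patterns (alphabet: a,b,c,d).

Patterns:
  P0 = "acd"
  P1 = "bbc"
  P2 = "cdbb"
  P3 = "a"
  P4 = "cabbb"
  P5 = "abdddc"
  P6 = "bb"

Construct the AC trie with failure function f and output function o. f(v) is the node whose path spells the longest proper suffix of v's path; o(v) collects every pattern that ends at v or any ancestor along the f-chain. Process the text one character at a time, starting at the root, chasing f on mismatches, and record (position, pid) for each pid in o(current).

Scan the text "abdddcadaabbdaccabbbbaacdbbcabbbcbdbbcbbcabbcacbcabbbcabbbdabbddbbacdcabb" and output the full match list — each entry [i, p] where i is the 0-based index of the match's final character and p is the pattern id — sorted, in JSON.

Build automaton:
Trie (insert patterns):
  0='ε' goto a→1 b→4 c→7
  1='a' goto b→15 c→2  ←P3
  2='ac' goto d→3
  3='acd' goto ·  ←P0
  4='b' goto b→5
  5='bb' goto c→6  ←P6
  6='bbc' goto ·  ←P1
  7='c' goto a→11 d→8
  8='cd' goto b→9
  9='cdb' goto b→10
  10='cdbb' goto ·  ←P2
  11='ca' goto b→12
  12='cab' goto b→13
  13='cabb' goto b→14
  14='cabbb' goto ·  ←P4
  15='ab' goto d→16
  16='abd' goto d→17
  17='abdd' goto d→18
  18='abddd' goto c→19
  19='abdddc' goto ·  ←P5

BFS fail/out derivation:
  fail(1) 'a': from fail(0)=0 chase 'a': 0 ⇒ 0;  out={3}∪out(0)={3}
  fail(4) 'b': from fail(0)=0 chase 'b': 0 ⇒ 0;  out=∅∪out(0)=∅
  fail(7) 'c': from fail(0)=0 chase 'c': 0 ⇒ 0;  out=∅∪out(0)=∅
  fail(2) 'ac': from fail(1)=0 chase 'c': 0 ⇒ 7;  out=∅∪out(7)=∅
  fail(5) 'bb': from fail(4)=0 chase 'b': 0 ⇒ 4;  out={6}∪out(4)={6}
  fail(8) 'cd': from fail(7)=0 chase 'd': 0 ⇒ 0;  out=∅∪out(0)=∅
  fail(11) 'ca': from fail(7)=0 chase 'a': 0 ⇒ 1;  out=∅∪out(1)={3}
  fail(15) 'ab': from fail(1)=0 chase 'b': 0 ⇒ 4;  out=∅∪out(4)=∅
  fail(3) 'acd': from fail(2)=7 chase 'd': 7 ⇒ 8;  out={0}∪out(8)={0}
  fail(6) 'bbc': from fail(5)=4 chase 'c': 4→0 ⇒ 7;  out={1}∪out(7)={1}
  fail(9) 'cdb': from fail(8)=0 chase 'b': 0 ⇒ 4;  out=∅∪out(4)=∅
  fail(12) 'cab': from fail(11)=1 chase 'b': 1 ⇒ 15;  out=∅∪out(15)=∅
  fail(16) 'abd': from fail(15)=4 chase 'd': 4→0 ⇒ 0;  out=∅∪out(0)=∅
  fail(10) 'cdbb': from fail(9)=4 chase 'b': 4 ⇒ 5;  out={2}∪out(5)={2,6}
  fail(13) 'cabb': from fail(12)=15 chase 'b': 15→4 ⇒ 5;  out=∅∪out(5)={6}
  fail(17) 'abdd': from fail(16)=0 chase 'd': 0 ⇒ 0;  out=∅∪out(0)=∅
  fail(14) 'cabbb': from fail(13)=5 chase 'b': 5→4 ⇒ 5;  out={4}∪out(5)={4,6}
  fail(18) 'abddd': from fail(17)=0 chase 'd': 0 ⇒ 0;  out=∅∪out(0)=∅
  fail(19) 'abdddc': from fail(18)=0 chase 'c': 0 ⇒ 7;  out={5}∪out(7)={5}

Run:
pos 0 'a': at 1  emit P3@[0:0]
pos 1 'b': at 15
pos 2 'd': at 16
pos 3 'd': at 17
pos 4 'd': at 18
pos 5 'c': at 19  emit P5@[0:5]
pos 6 'a': at 11 (fail-walked)  emit P3@[6:6]
pos 7 'd': at 0 (fail-walked)
pos 8 'a': at 1  emit P3@[8:8]
pos 9 'a': at 1 (fail-walked)  emit P3@[9:9]
pos 10 'b': at 15
pos 11 'b': at 5 (fail-walked)  emit P6@[10:11]
pos 12 'd': at 0 (fail-walked)
pos 13 'a': at 1  emit P3@[13:13]
pos 14 'c': at 2
pos 15 'c': at 7 (fail-walked)
pos 16 'a': at 11  emit P3@[16:16]
pos 17 'b': at 12
pos 18 'b': at 13  emit P6@[17:18]
pos 19 'b': at 14  emit P4@[15:19],P6@[18:19]
pos 20 'b': at 5 (fail-walked)  emit P6@[19:20]
pos 21 'a': at 1 (fail-walked)  emit P3@[21:21]
pos 22 'a': at 1 (fail-walked)  emit P3@[22:22]
pos 23 'c': at 2
pos 24 'd': at 3  emit P0@[22:24]
pos 25 'b': at 9 (fail-walked)
pos 26 'b': at 10  emit P2@[23:26],P6@[25:26]
pos 27 'c': at 6 (fail-walked)  emit P1@[25:27]
pos 28 'a': at 11 (fail-walked)  emit P3@[28:28]
pos 29 'b': at 12
pos 30 'b': at 13  emit P6@[29:30]
pos 31 'b': at 14  emit P4@[27:31],P6@[30:31]
pos 32 'c': at 6 (fail-walked)  emit P1@[30:32]
pos 33 'b': at 4 (fail-walked)
pos 34 'd': at 0 (fail-walked)
pos 35 'b': at 4
pos 36 'b': at 5  emit P6@[35:36]
pos 37 'c': at 6  emit P1@[35:37]
pos 38 'b': at 4 (fail-walked)
pos 39 'b': at 5  emit P6@[38:39]
pos 40 'c': at 6  emit P1@[38:40]
pos 41 'a': at 11 (fail-walked)  emit P3@[41:41]
pos 42 'b': at 12
pos 43 'b': at 13  emit P6@[42:43]
pos 44 'c': at 6 (fail-walked)  emit P1@[42:44]
pos 45 'a': at 11 (fail-walked)  emit P3@[45:45]
pos 46 'c': at 2 (fail-walked)
pos 47 'b': at 4 (fail-walked)
pos 48 'c': at 7 (fail-walked)
pos 49 'a': at 11  emit P3@[49:49]
pos 50 'b': at 12
pos 51 'b': at 13  emit P6@[50:51]
pos 52 'b': at 14  emit P4@[48:52],P6@[51:52]
pos 53 'c': at 6 (fail-walked)  emit P1@[51:53]
pos 54 'a': at 11 (fail-walked)  emit P3@[54:54]
pos 55 'b': at 12
pos 56 'b': at 13  emit P6@[55:56]
pos 57 'b': at 14  emit P4@[53:57],P6@[56:57]
pos 58 'd': at 0 (fail-walked)
pos 59 'a': at 1  emit P3@[59:59]
pos 60 'b': at 15
pos 61 'b': at 5 (fail-walked)  emit P6@[60:61]
pos 62 'd': at 0 (fail-walked)
pos 63 'd': at 0
pos 64 'b': at 4
pos 65 'b': at 5  emit P6@[64:65]
pos 66 'a': at 1 (fail-walked)  emit P3@[66:66]
pos 67 'c': at 2
pos 68 'd': at 3  emit P0@[66:68]
pos 69 'c': at 7 (fail-walked)
pos 70 'a': at 11  emit P3@[70:70]
pos 71 'b': at 12
pos 72 'b': at 13  emit P6@[71:72]

All matches (sorted): [[0,3],[5,5],[6,3],[8,3],[9,3],[11,6],[13,3],[16,3],[18,6],[19,4],[19,6],[20,6],[21,3],[22,3],[24,0],[26,2],[26,6],[27,1],[28,3],[30,6],[31,4],[31,6],[32,1],[36,6],[37,1],[39,6],[40,1],[41,3],[43,6],[44,1],[45,3],[49,3],[51,6],[52,4],[52,6],[53,1],[54,3],[56,6],[57,4],[57,6],[59,3],[61,6],[65,6],[66,3],[68,0],[70,3],[72,6]]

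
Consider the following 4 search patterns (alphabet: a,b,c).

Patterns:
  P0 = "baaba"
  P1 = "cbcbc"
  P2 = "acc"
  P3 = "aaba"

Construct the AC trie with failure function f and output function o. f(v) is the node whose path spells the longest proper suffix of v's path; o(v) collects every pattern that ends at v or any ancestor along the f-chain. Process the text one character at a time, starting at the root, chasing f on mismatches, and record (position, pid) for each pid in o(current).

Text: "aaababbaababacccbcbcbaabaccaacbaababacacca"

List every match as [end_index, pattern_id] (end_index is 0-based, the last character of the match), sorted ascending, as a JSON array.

Construct AC machine:
Trie nodes:
  0='ε' goto a→11 b→1 c→6
  1='b' goto a→2
  2='ba' goto a→3
  3='baa' goto b→4
  4='baab' goto a→5
  5='baaba' goto ·  [P0 ends]
  6='c' goto b→7
  7='cb' goto c→8
  8='cbc' goto b→9
  9='cbcb' goto c→10
  10='cbcbc' goto ·  [P1 ends]
  11='a' goto a→14 c→12
  12='ac' goto c→13
  13='acc' goto ·  [P2 ends]
  14='aa' goto b→15
  15='aab' goto a→16
  16='aaba' goto ·  [P3 ends]

BFS fail/out derivation:
  fail(1) 'b': from fail(0)=0 chase 'b': 0 ⇒ 0;  out=∅∪out(0)=∅
  fail(6) 'c': from fail(0)=0 chase 'c': 0 ⇒ 0;  out=∅∪out(0)=∅
  fail(11) 'a': from fail(0)=0 chase 'a': 0 ⇒ 0;  out=∅∪out(0)=∅
  fail(2) 'ba': from fail(1)=0 chase 'a': 0 ⇒ 11;  out=∅∪out(11)=∅
  fail(7) 'cb': from fail(6)=0 chase 'b': 0 ⇒ 1;  out=∅∪out(1)=∅
  fail(12) 'ac': from fail(11)=0 chase 'c': 0 ⇒ 6;  out=∅∪out(6)=∅
  fail(14) 'aa': from fail(11)=0 chase 'a': 0 ⇒ 11;  out=∅∪out(11)=∅
  fail(3) 'baa': from fail(2)=11 chase 'a': 11 ⇒ 14;  out=∅∪out(14)=∅
  fail(8) 'cbc': from fail(7)=1 chase 'c': 1→0 ⇒ 6;  out=∅∪out(6)=∅
  fail(13) 'acc': from fail(12)=6 chase 'c': 6→0 ⇒ 6;  out={2}∪out(6)={2}
  fail(15) 'aab': from fail(14)=11 chase 'b': 11→0 ⇒ 1;  out=∅∪out(1)=∅
  fail(4) 'baab': from fail(3)=14 chase 'b': 14 ⇒ 15;  out=∅∪out(15)=∅
  fail(9) 'cbcb': from fail(8)=6 chase 'b': 6 ⇒ 7;  out=∅∪out(7)=∅
  fail(16) 'aaba': from fail(15)=1 chase 'a': 1 ⇒ 2;  out={3}∪out(2)={3}
  fail(5) 'baaba': from fail(4)=15 chase 'a': 15 ⇒ 16;  out={0}∪out(16)={0,3}
  fail(10) 'cbcbc': from fail(9)=7 chase 'c': 7 ⇒ 8;  out={1}∪out(8)={1}

Text stream:
i=0 'a': node 0→11
i=1 'a': node 11→14
i=2 'a': node 14→14 ·f
i=3 'b': node 14→15
i=4 'a': node 15→16  ** P3@[1:4]
i=5 'b': node 16→1 ·f
i=6 'b': node 1→1 ·f
i=7 'a': node 1→2
i=8 'a': node 2→3
i=9 'b': node 3→4
i=10 'a': node 4→5  ** P0@[6:10],P3@[7:10]
i=11 'b': node 5→1 ·f
i=12 'a': node 1→2
i=13 'c': node 2→12 ·f
i=14 'c': node 12→13  ** P2@[12:14]
i=15 'c': node 13→6 ·f
i=16 'b': node 6→7
i=17 'c': node 7→8
i=18 'b': node 8→9
i=19 'c': node 9→10  ** P1@[15:19]
i=20 'b': node 10→9 ·f
i=21 'a': node 9→2 ·f
i=22 'a': node 2→3
i=23 'b': node 3→4
i=24 'a': node 4→5  ** P0@[20:24],P3@[21:24]
i=25 'c': node 5→12 ·f
i=26 'c': node 12→13  ** P2@[24:26]
i=27 'a': node 13→11 ·f
i=28 'a': node 11→14
i=29 'c': node 14→12 ·f
i=30 'b': node 12→7 ·f
i=31 'a': node 7→2 ·f
i=32 'a': node 2→3
i=33 'b': node 3→4
i=34 'a': node 4→5  ** P0@[30:34],P3@[31:34]
i=35 'b': node 5→1 ·f
i=36 'a': node 1→2
i=37 'c': node 2→12 ·f
i=38 'a': node 12→11 ·f
i=39 'c': node 11→12
i=40 'c': node 12→13  ** P2@[38:40]
i=41 'a': node 13→11 ·f

Result: [[4,3],[10,0],[10,3],[14,2],[19,1],[24,0],[24,3],[26,2],[34,0],[34,3],[40,2]]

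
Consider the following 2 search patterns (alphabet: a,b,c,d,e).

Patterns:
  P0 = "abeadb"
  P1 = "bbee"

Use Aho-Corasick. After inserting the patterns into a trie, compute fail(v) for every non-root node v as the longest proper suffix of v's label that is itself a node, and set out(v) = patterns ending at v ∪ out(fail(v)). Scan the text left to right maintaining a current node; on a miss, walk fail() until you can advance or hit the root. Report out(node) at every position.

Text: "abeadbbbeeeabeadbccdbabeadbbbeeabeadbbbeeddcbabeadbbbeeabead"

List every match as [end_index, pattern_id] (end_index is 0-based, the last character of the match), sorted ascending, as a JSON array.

Build automaton:
Trie (insert patterns):
  n0 'ε': a→1 b→7
  n1 'a': b→2
  n2 'ab': e→3
  n3 'abe': a→4
  n4 'abea': d→5
  n5 'abead': b→6
  n6 'abeadb': ·  ←P0
  n7 'b': b→8
  n8 'bb': e→9
  n9 'bbe': e→10
  n10 'bbee': ·  ←P1

Failure links (BFS by depth):
  fail(1) 'a': from fail(0)=0 chase 'a': 0 ⇒ 0;  out=∅∪out(0)=∅
  fail(7) 'b': from fail(0)=0 chase 'b': 0 ⇒ 0;  out=∅∪out(0)=∅
  fail(2) 'ab': from fail(1)=0 chase 'b': 0 ⇒ 7;  out=∅∪out(7)=∅
  fail(8) 'bb': from fail(7)=0 chase 'b': 0 ⇒ 7;  out=∅∪out(7)=∅
  fail(3) 'abe': from fail(2)=7 chase 'e': 7→0 ⇒ 0;  out=∅∪out(0)=∅
  fail(9) 'bbe': from fail(8)=7 chase 'e': 7→0 ⇒ 0;  out=∅∪out(0)=∅
  fail(4) 'abea': from fail(3)=0 chase 'a': 0 ⇒ 1;  out=∅∪out(1)=∅
  fail(10) 'bbee': from fail(9)=0 chase 'e': 0 ⇒ 0;  out={1}∪out(0)={1}
  fail(5) 'abead': from fail(4)=1 chase 'd': 1→0 ⇒ 0;  out=∅∪out(0)=∅
  fail(6) 'abeadb': from fail(5)=0 chase 'b': 0 ⇒ 7;  out={0}∪out(7)={0}

Scan:
pos 0 'a': at 1
pos 1 'b': at 2
pos 2 'e': at 3
pos 3 'a': at 4
pos 4 'd': at 5
pos 5 'b': at 6  emit P0@[0:5]
pos 6 'b': at 8 (fail-walked)
pos 7 'b': at 8 (fail-walked)
pos 8 'e': at 9
pos 9 'e': at 10  emit P1@[6:9]
pos 10 'e': at 0 (fail-walked)
pos 11 'a': at 1
pos 12 'b': at 2
pos 13 'e': at 3
pos 14 'a': at 4
pos 15 'd': at 5
pos 16 'b': at 6  emit P0@[11:16]
pos 17 'c': at 0 (fail-walked)
pos 18 'c': at 0
pos 19 'd': at 0
pos 20 'b': at 7
pos 21 'a': at 1 (fail-walked)
pos 22 'b': at 2
pos 23 'e': at 3
pos 24 'a': at 4
pos 25 'd': at 5
pos 26 'b': at 6  emit P0@[21:26]
pos 27 'b': at 8 (fail-walked)
pos 28 'b': at 8 (fail-walked)
pos 29 'e': at 9
pos 30 'e': at 10  emit P1@[27:30]
pos 31 'a': at 1 (fail-walked)
pos 32 'b': at 2
pos 33 'e': at 3
pos 34 'a': at 4
pos 35 'd': at 5
pos 36 'b': at 6  emit P0@[31:36]
pos 37 'b': at 8 (fail-walked)
pos 38 'b': at 8 (fail-walked)
pos 39 'e': at 9
pos 40 'e': at 10  emit P1@[37:40]
pos 41 'd': at 0 (fail-walked)
pos 42 'd': at 0
pos 43 'c': at 0
pos 44 'b': at 7
pos 45 'a': at 1 (fail-walked)
pos 46 'b': at 2
pos 47 'e': at 3
pos 48 'a': at 4
pos 49 'd': at 5
pos 50 'b': at 6  emit P0@[45:50]
pos 51 'b': at 8 (fail-walked)
pos 52 'b': at 8 (fail-walked)
pos 53 'e': at 9
pos 54 'e': at 10  emit P1@[51:54]
pos 55 'a': at 1 (fail-walked)
pos 56 'b': at 2
pos 57 'e': at 3
pos 58 'a': at 4
pos 59 'd': at 5

Result: [[5,0],[9,1],[16,0],[26,0],[30,1],[36,0],[40,1],[50,0],[54,1]]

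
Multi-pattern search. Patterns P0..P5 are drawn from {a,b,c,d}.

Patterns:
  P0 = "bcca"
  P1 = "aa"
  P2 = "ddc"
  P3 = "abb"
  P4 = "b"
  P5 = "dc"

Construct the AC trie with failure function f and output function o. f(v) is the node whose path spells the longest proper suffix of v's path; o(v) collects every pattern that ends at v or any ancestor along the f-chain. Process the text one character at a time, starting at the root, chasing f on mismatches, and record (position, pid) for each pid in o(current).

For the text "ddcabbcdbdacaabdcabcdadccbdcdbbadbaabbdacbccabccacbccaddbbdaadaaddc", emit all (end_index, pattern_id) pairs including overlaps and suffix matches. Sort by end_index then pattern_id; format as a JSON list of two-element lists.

Build:
Trie (insert patterns):
  n0 'ε': a→5 b→1 d→7
  n1 'b': c→2  ←P4
  n2 'bc': c→3
  n3 'bcc': a→4
  n4 'bcca': ·  ←P0
  n5 'a': a→6 b→10
  n6 'aa': ·  ←P1
  n7 'd': c→12 d→8
  n8 'dd': c→9
  n9 'ddc': ·  ←P2
  n10 'ab': b→11
  n11 'abb': ·  ←P3
  n12 'dc': ·  ←P5

Failure links (BFS by depth):
  n1('b'): parent n0 fail=0; on 'b' 0 → fail=0;  out {4}∪∅={4}
  n5('a'): parent n0 fail=0; on 'a' 0 → fail=0;  out ∅∪∅=∅
  n7('d'): parent n0 fail=0; on 'd' 0 → fail=0;  out ∅∪∅=∅
  n2('bc'): parent n1 fail=0; on 'c' 0 → fail=0;  out ∅∪∅=∅
  n6('aa'): parent n5 fail=0; on 'a' 0 → fail=5;  out {1}∪∅={1}
  n8('dd'): parent n7 fail=0; on 'd' 0 → fail=7;  out ∅∪∅=∅
  n10('ab'): parent n5 fail=0; on 'b' 0 → fail=1;  out ∅∪{4}={4}
  n12('dc'): parent n7 fail=0; on 'c' 0 → fail=0;  out {5}∪∅={5}
  n3('bcc'): parent n2 fail=0; on 'c' 0 → fail=0;  out ∅∪∅=∅
  n9('ddc'): parent n8 fail=7; on 'c' 7 → fail=12;  out {2}∪{5}={2,5}
  n11('abb'): parent n10 fail=1; on 'b' 1→0 → fail=1;  out {3}∪{4}={3,4}
  n4('bcca'): parent n3 fail=0; on 'a' 0 → fail=5;  out {0}∪∅={0}

Run:
[0] read 'd'  n0⇒n7
[1] read 'd'  n7⇒n8
[2] read 'c'  n8⇒n9  emit P2@[0:2],P5@[1:2]
[3] read 'a'  n9⇒n5 (via fail)
[4] read 'b'  n5⇒n10  emit P4@[4:4]
[5] read 'b'  n10⇒n11  emit P3@[3:5],P4@[5:5]
[6] read 'c'  n11⇒n2 (via fail)
[7] read 'd'  n2⇒n7 (via fail)
[8] read 'b'  n7⇒n1 (via fail)  emit P4@[8:8]
[9] read 'd'  n1⇒n7 (via fail)
[10] read 'a'  n7⇒n5 (via fail)
[11] read 'c'  n5⇒n0 (via fail)
[12] read 'a'  n0⇒n5
[13] read 'a'  n5⇒n6  emit P1@[12:13]
[14] read 'b'  n6⇒n10 (via fail)  emit P4@[14:14]
[15] read 'd'  n10⇒n7 (via fail)
[16] read 'c'  n7⇒n12  emit P5@[15:16]
[17] read 'a'  n12⇒n5 (via fail)
[18] read 'b'  n5⇒n10  emit P4@[18:18]
[19] read 'c'  n10⇒n2 (via fail)
[20] read 'd'  n2⇒n7 (via fail)
[21] read 'a'  n7⇒n5 (via fail)
[22] read 'd'  n5⇒n7 (via fail)
[23] read 'c'  n7⇒n12  emit P5@[22:23]
[24] read 'c'  n12⇒n0 (via fail)
[25] read 'b'  n0⇒n1  emit P4@[25:25]
[26] read 'd'  n1⇒n7 (via fail)
[27] read 'c'  n7⇒n12  emit P5@[26:27]
[28] read 'd'  n12⇒n7 (via fail)
[29] read 'b'  n7⇒n1 (via fail)  emit P4@[29:29]
[30] read 'b'  n1⇒n1 (via fail)  emit P4@[30:30]
[31] read 'a'  n1⇒n5 (via fail)
[32] read 'd'  n5⇒n7 (via fail)
[33] read 'b'  n7⇒n1 (via fail)  emit P4@[33:33]
[34] read 'a'  n1⇒n5 (via fail)
[35] read 'a'  n5⇒n6  emit P1@[34:35]
[36] read 'b'  n6⇒n10 (via fail)  emit P4@[36:36]
[37] read 'b'  n10⇒n11  emit P3@[35:37],P4@[37:37]
[38] read 'd'  n11⇒n7 (via fail)
[39] read 'a'  n7⇒n5 (via fail)
[40] read 'c'  n5⇒n0 (via fail)
[41] read 'b'  n0⇒n1  emit P4@[41:41]
[42] read 'c'  n1⇒n2
[43] read 'c'  n2⇒n3
[44] read 'a'  n3⇒n4  emit P0@[41:44]
[45] read 'b'  n4⇒n10 (via fail)  emit P4@[45:45]
[46] read 'c'  n10⇒n2 (via fail)
[47] read 'c'  n2⇒n3
[48] read 'a'  n3⇒n4  emit P0@[45:48]
[49] read 'c'  n4⇒n0 (via fail)
[50] read 'b'  n0⇒n1  emit P4@[50:50]
[51] read 'c'  n1⇒n2
[52] read 'c'  n2⇒n3
[53] read 'a'  n3⇒n4  emit P0@[50:53]
[54] read 'd'  n4⇒n7 (via fail)
[55] read 'd'  n7⇒n8
[56] read 'b'  n8⇒n1 (via fail)  emit P4@[56:56]
[57] read 'b'  n1⇒n1 (via fail)  emit P4@[57:57]
[58] read 'd'  n1⇒n7 (via fail)
[59] read 'a'  n7⇒n5 (via fail)
[60] read 'a'  n5⇒n6  emit P1@[59:60]
[61] read 'd'  n6⇒n7 (via fail)
[62] read 'a'  n7⇒n5 (via fail)
[63] read 'a'  n5⇒n6  emit P1@[62:63]
[64] read 'd'  n6⇒n7 (via fail)
[65] read 'd'  n7⇒n8
[66] read 'c'  n8⇒n9  emit P2@[64:66],P5@[65:66]

Result: [[2,2],[2,5],[4,4],[5,3],[5,4],[8,4],[13,1],[14,4],[16,5],[18,4],[23,5],[25,4],[27,5],[29,4],[30,4],[33,4],[35,1],[36,4],[37,3],[37,4],[41,4],[44,0],[45,4],[48,0],[50,4],[53,0],[56,4],[57,4],[60,1],[63,1],[66,2],[66,5]]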